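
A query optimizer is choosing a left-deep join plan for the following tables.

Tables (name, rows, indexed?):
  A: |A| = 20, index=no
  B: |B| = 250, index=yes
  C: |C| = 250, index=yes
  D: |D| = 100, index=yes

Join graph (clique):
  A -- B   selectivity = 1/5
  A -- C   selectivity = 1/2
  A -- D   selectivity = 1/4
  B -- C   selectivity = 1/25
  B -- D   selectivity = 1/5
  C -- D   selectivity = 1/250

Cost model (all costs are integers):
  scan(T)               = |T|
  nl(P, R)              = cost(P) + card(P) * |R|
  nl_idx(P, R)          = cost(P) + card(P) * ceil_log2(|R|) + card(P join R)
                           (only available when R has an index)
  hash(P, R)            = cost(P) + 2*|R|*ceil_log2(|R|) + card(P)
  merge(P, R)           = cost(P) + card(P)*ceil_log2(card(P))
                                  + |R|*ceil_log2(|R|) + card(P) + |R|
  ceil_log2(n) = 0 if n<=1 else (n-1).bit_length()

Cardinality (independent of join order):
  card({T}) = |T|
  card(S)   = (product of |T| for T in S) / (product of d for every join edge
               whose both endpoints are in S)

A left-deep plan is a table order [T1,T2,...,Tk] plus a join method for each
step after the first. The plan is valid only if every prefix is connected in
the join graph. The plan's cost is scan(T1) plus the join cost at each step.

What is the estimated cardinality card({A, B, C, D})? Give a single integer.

Tables in S: A(20), B(250), C(250), D(100)
Edges inside S: A-B(d=5), A-C(d=2), A-D(d=4), B-C(d=25), B-D(d=5), C-D(d=250)
numerator = 20 * 250 * 250 * 100 = 125000000
denominator = 5 * 2 * 4 * 25 * 5 * 250 = 1250000
card(S) = 125000000 / 1250000 = 100

100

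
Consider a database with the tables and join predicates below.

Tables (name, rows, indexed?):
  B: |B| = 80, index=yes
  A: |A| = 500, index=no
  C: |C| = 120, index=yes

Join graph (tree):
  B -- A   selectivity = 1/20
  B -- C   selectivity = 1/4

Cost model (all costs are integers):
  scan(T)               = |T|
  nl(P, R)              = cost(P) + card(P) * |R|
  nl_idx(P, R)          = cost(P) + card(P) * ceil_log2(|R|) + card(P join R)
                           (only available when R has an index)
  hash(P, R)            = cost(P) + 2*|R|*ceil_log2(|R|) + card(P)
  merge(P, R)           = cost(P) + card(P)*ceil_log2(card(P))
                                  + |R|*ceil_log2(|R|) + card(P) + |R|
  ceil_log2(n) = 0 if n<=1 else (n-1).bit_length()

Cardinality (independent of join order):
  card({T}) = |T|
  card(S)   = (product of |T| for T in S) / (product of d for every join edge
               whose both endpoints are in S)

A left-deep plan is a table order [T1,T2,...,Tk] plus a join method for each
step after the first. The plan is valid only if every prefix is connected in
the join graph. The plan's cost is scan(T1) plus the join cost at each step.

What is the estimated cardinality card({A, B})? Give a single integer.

2000

Tables in S: A(500), B(80)
Edges inside S: B-A(d=20)
numerator = 500 * 80 = 40000
denominator = 20 = 20
card(S) = 40000 / 20 = 2000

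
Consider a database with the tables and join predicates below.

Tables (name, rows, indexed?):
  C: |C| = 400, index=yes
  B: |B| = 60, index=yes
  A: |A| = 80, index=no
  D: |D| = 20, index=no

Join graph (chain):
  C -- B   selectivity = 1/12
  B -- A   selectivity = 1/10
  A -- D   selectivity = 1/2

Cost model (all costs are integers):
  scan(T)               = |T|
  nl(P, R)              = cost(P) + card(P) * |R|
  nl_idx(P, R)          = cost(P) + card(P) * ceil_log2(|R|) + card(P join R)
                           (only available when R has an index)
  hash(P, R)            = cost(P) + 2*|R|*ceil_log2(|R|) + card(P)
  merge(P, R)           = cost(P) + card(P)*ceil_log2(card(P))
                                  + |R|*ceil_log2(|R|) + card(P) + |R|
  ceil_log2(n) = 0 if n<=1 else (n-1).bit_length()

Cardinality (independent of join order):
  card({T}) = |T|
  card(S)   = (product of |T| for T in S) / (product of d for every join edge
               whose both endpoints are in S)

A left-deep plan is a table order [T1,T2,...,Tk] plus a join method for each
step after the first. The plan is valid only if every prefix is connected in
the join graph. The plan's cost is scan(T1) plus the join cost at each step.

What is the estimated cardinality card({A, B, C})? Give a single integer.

Tables in S: A(80), B(60), C(400)
Edges inside S: C-B(d=12), B-A(d=10)
numerator = 80 * 60 * 400 = 1920000
denominator = 12 * 10 = 120
card(S) = 1920000 / 120 = 16000

16000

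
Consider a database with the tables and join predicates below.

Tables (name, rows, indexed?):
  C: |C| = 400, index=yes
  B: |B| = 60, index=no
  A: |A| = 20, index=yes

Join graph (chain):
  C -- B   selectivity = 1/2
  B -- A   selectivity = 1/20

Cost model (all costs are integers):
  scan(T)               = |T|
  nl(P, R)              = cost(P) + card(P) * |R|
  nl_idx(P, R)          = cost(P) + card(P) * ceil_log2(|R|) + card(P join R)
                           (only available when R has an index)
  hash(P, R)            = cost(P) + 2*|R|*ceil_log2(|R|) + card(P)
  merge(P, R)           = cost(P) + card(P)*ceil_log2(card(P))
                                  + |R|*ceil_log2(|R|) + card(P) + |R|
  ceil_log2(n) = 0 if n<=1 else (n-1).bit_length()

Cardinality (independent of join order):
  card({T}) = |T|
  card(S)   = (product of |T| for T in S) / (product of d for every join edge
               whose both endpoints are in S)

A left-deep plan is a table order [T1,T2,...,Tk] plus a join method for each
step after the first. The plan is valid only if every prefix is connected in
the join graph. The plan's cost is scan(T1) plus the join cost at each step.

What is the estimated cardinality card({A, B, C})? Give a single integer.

Tables in S: A(20), B(60), C(400)
Edges inside S: C-B(d=2), B-A(d=20)
numerator = 20 * 60 * 400 = 480000
denominator = 2 * 20 = 40
card(S) = 480000 / 40 = 12000

12000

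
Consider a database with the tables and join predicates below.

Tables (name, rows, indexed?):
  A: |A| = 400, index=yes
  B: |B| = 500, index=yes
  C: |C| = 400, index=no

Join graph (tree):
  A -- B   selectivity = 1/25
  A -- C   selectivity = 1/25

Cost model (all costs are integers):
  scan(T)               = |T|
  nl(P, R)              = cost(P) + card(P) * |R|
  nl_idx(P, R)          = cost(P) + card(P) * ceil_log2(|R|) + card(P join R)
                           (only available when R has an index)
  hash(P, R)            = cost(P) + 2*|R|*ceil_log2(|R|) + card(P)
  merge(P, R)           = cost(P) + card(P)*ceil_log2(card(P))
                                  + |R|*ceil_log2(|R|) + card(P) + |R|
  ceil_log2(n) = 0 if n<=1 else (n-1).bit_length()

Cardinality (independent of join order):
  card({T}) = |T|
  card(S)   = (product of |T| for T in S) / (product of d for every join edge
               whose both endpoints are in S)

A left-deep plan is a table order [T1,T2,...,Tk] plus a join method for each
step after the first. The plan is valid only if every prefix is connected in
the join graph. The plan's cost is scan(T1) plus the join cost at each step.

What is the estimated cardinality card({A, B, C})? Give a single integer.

128000

Tables in S: A(400), B(500), C(400)
Edges inside S: A-B(d=25), A-C(d=25)
numerator = 400 * 500 * 400 = 80000000
denominator = 25 * 25 = 625
card(S) = 80000000 / 625 = 128000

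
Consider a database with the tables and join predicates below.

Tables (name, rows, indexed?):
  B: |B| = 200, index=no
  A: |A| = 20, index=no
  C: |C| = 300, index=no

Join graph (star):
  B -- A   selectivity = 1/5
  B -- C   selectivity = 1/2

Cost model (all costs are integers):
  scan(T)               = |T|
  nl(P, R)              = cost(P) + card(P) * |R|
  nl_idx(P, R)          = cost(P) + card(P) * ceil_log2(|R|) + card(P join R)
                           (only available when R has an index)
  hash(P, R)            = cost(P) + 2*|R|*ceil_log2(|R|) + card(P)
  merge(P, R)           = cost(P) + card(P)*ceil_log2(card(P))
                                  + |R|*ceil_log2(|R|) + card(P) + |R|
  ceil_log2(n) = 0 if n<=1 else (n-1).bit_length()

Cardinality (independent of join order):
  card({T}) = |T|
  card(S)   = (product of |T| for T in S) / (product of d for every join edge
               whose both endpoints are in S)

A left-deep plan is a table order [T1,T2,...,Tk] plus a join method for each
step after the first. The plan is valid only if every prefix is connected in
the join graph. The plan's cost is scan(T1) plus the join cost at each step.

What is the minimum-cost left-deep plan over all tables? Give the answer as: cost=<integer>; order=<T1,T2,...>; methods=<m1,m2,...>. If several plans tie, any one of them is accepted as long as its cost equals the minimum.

Selinger DP (subsets sized 1..n):
  {B}: scan cost=200, card=200
  {A}: scan cost=20, card=20
  {C}: scan cost=300, card=300
  {AB}: card=800; try (A,hash)→600, (B,merge)→1940, (A,merge)→2120, (B,hash)→3240, (B,nl)→4020, (A,nl)→4200; best=600 via (A,hash)
  {BC}: card=30000; try (B,hash)→3800, (C,merge)→5000, (B,merge)→5100, (C,hash)→5800, (C,nl)→60200, (B,nl)→60300; best=3800 via (B,hash)
  {ABC}: card=120000; try (C,hash)→6800, (C,merge)→12400, (A,hash)→34000, (C,nl)→240600, (A,merge)→483920, (A,nl)→603800; best=6800 via (C,hash)

cost=6800; order=B,A,C; methods=hash,hash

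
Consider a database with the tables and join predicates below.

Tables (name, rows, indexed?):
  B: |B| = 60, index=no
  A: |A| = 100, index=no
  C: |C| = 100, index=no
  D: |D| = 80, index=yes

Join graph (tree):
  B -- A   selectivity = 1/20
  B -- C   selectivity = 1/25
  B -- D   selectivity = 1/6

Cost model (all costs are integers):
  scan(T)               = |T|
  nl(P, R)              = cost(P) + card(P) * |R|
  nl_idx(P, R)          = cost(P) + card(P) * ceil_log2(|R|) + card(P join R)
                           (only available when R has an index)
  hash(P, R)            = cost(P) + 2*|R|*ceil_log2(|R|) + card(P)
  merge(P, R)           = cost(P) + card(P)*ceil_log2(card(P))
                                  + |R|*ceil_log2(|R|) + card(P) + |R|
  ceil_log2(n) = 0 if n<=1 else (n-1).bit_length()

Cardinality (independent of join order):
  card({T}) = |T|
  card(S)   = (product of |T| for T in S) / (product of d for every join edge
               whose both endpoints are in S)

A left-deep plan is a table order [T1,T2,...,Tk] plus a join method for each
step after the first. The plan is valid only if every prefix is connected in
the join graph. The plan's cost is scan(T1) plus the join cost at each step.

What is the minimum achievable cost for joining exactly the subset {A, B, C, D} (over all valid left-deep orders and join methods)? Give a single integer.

Selinger DP over subsets of {A,B,C,D}:
  {B}: scan cost=60, card=60
  {A}: scan cost=100, card=100
  {C}: scan cost=100, card=100
  {D}: scan cost=80, card=80
  {AB}: card=300; try (B,hash)→920, (A,merge)→1280, (B,merge)→1320, (A,hash)→1520, (A,nl)→6060, (B,nl)→6100; best=920 via (B,hash)
  {BC}: card=240; try (B,hash)→920, (C,merge)→1280, (B,merge)→1320, (C,hash)→1520, (C,nl)→6060, (B,nl)→6100; best=920 via (B,hash)
  {BD}: card=800; try (B,hash)→880, (D,merge)→1120, (B,merge)→1140, (D,hash)→1240, (D,nl_idx)→1280, (D,nl)→4860 …(+1); best=880 via (B,hash)
  {ABC}: card=1200; try (A,hash)→2560, (C,hash)→2620, (A,merge)→3880, (C,merge)→4720, (A,nl)→24920, (C,nl)→30920; best=2560 via (A,hash)
  {ABD}: card=4000; try (D,hash)→2340, (A,hash)→3080, (D,merge)→4560, (D,nl_idx)→7020, (A,merge)→10480, (D,nl)→24920 …(+1); best=2340 via (D,hash)
  {BCD}: card=3200; try (D,hash)→2280, (C,hash)→3080, (D,merge)→3720, (D,nl_idx)→5800, (C,merge)→10480, (D,nl)→20120 …(+1); best=2280 via (D,hash)
  {ABCD}: card=16000; try (D,hash)→4880, (A,hash)→6880, (C,hash)→7740, (D,merge)→17600, (D,nl_idx)→26960, (A,merge)→44680 …(+4); best=4880 via (D,hash)

4880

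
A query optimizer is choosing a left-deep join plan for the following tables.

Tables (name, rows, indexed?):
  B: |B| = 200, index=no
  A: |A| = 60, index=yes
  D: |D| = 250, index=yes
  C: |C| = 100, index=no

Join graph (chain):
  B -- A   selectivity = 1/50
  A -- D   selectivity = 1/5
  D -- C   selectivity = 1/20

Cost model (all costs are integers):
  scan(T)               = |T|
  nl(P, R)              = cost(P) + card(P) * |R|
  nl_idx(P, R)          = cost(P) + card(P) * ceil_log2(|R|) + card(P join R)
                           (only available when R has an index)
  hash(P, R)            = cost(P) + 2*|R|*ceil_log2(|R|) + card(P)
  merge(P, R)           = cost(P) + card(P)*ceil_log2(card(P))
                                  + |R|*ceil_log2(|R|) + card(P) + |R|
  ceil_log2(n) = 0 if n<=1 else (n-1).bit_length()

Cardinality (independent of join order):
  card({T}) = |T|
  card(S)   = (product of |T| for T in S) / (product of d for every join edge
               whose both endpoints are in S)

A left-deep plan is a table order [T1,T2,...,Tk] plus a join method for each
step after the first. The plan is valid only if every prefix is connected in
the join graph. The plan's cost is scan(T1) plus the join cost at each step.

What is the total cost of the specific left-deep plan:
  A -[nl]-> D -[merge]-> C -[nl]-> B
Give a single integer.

step 1: scan A: cost=60, card=60
step 2: join D via nl
    card(P join D) = 60*250/(5) = 3000
    cost = 60 + 60*250 = 15060
step 3: join C via merge
    card(P join C) = 3000*100/(20) = 15000
    cost = 15060 + 3000*12 + 100*7 + 3000 + 100 = 54860
step 4: join B via nl
    card(P join B) = 15000*200/(50) = 60000
    cost = 54860 + 15000*200 = 3054860

3054860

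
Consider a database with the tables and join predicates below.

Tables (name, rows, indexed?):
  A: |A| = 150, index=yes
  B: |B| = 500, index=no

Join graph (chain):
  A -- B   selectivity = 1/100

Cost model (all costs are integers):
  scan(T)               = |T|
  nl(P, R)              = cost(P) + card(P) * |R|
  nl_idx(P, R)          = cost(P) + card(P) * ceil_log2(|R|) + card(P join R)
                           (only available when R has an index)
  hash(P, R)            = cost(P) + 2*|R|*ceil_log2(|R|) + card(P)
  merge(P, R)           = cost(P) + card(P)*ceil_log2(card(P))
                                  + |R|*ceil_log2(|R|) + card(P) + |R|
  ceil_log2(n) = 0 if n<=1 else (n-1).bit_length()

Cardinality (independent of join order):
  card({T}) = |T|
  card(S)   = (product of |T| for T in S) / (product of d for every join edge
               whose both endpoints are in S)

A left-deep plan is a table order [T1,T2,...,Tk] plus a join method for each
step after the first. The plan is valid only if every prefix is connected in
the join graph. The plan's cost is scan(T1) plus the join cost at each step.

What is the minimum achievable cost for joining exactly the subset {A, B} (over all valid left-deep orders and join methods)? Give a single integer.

Selinger DP over subsets of {A,B}:
  {A}: scan cost=150, card=150
  {B}: scan cost=500, card=500
  {AB}: card=750; try (A,hash)→3400, (A,nl_idx)→5250, (B,merge)→6500, (A,merge)→6850, (B,hash)→9300, (B,nl)→75150 …(+1); best=3400 via (A,hash)

3400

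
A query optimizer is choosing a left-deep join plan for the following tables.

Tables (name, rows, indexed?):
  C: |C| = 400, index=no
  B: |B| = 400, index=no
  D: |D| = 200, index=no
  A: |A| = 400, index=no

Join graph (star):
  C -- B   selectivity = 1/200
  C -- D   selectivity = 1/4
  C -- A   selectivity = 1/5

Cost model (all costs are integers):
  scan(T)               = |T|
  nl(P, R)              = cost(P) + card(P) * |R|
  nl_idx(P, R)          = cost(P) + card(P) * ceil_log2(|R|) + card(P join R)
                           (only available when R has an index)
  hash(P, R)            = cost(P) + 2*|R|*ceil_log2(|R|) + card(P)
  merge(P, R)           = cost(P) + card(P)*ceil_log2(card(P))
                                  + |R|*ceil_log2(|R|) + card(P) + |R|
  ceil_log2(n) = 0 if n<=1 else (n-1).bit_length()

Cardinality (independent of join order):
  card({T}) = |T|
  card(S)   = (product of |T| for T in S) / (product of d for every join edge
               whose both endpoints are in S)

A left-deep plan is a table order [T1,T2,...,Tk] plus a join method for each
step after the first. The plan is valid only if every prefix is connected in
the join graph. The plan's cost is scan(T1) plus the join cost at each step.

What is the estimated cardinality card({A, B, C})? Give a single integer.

64000

Tables in S: A(400), B(400), C(400)
Edges inside S: C-B(d=200), C-A(d=5)
numerator = 400 * 400 * 400 = 64000000
denominator = 200 * 5 = 1000
card(S) = 64000000 / 1000 = 64000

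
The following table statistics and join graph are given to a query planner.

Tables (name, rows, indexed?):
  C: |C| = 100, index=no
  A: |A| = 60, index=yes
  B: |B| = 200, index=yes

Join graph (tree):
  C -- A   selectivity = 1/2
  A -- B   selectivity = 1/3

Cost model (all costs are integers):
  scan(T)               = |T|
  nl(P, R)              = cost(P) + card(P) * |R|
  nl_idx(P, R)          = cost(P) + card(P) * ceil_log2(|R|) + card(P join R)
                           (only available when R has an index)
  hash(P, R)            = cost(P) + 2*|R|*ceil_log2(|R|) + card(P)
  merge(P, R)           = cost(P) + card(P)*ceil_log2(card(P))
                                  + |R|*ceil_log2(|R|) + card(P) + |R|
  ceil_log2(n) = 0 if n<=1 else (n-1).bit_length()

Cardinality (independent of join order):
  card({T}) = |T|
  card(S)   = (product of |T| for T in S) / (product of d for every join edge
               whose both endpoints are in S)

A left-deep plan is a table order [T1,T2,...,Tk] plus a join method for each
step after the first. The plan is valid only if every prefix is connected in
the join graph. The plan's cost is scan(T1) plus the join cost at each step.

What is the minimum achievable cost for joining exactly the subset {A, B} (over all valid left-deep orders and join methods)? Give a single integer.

1120

Selinger DP over subsets of {A,B}:
  {A}: scan cost=60, card=60
  {B}: scan cost=200, card=200
  {AB}: card=4000; try (A,hash)→1120, (B,merge)→2280, (A,merge)→2420, (B,hash)→3320, (B,nl_idx)→4540, (A,nl_idx)→5400 …(+2); best=1120 via (A,hash)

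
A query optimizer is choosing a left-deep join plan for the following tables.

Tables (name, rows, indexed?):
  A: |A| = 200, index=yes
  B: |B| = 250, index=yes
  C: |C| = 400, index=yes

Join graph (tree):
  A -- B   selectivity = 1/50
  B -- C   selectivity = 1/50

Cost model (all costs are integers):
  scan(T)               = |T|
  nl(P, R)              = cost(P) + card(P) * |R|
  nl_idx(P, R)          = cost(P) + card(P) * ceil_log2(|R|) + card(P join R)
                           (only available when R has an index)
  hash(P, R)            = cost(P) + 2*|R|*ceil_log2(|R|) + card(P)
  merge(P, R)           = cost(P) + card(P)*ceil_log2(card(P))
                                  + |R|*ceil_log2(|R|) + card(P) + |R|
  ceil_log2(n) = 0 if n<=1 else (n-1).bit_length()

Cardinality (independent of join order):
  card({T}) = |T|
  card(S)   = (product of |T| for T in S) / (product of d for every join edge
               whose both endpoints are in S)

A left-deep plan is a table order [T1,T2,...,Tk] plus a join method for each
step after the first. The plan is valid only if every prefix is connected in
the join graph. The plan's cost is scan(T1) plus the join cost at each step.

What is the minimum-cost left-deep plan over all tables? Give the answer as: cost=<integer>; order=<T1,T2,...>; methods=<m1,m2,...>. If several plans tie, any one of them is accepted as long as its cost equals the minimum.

Selinger DP (subsets sized 1..n):
  {A}: scan cost=200, card=200
  {B}: scan cost=250, card=250
  {C}: scan cost=400, card=400
  {AB}: card=1000; try (B,nl_idx)→2800, (A,nl_idx)→3250, (A,hash)→3700, (B,merge)→4250, (A,merge)→4300, (B,hash)→4400 …(+2); best=2800 via (B,nl_idx)
  {BC}: card=2000; try (C,nl_idx)→4500, (B,hash)→4800, (B,nl_idx)→5600, (C,merge)→6500, (B,merge)→6650, (C,hash)→7700 …(+2); best=4500 via (C,nl_idx)
  {ABC}: card=8000; try (A,hash)→9700, (C,hash)→11000, (C,merge)→17800, (C,nl_idx)→19800, (A,nl_idx)→28500, (A,merge)→30300 …(+2); best=9700 via (A,hash)

cost=9700; order=B,C,A; methods=nl_idx,hash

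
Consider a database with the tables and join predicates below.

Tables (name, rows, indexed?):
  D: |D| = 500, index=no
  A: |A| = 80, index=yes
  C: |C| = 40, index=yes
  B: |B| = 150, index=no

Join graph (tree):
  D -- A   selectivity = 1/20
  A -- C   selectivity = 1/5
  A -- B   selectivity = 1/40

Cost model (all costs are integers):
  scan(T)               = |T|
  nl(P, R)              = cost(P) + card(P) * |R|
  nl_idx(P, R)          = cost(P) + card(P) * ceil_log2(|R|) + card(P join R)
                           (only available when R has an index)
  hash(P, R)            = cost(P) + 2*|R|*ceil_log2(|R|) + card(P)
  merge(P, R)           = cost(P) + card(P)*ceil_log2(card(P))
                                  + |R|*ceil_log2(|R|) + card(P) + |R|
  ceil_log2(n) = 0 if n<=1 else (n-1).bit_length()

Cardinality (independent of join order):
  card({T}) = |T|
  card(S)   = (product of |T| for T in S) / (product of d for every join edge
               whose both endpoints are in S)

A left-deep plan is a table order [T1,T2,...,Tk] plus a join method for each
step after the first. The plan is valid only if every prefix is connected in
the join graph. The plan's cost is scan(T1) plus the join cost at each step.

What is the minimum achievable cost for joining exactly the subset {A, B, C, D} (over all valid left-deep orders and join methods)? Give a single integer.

Selinger DP over subsets of {A,B,C,D}:
  {D}: scan cost=500, card=500
  {A}: scan cost=80, card=80
  {C}: scan cost=40, card=40
  {B}: scan cost=150, card=150
  {AD}: card=2000; try (A,hash)→2120, (D,merge)→5720, (A,nl_idx)→6000, (A,merge)→6140, (D,hash)→9160, (D,nl)→40080 …(+1); best=2120 via (A,hash)
  {AC}: card=640; try (C,hash)→640, (A,merge)→960, (A,nl_idx)→960, (C,merge)→1000, (C,nl_idx)→1200, (A,hash)→1200 …(+2); best=640 via (C,hash)
  {AB}: card=300; try (A,hash)→1420, (A,nl_idx)→1500, (B,merge)→2070, (A,merge)→2140, (B,hash)→2560, (B,nl)→12080 …(+1); best=1420 via (A,hash)
  {ACD}: card=16000; try (C,hash)→4600, (D,hash)→10280, (D,merge)→12680, (C,merge)→26400, (C,nl_idx)→30120, (C,nl)→82120 …(+1); best=4600 via (C,hash)
  {ABD}: card=7500; try (B,hash)→6520, (D,merge)→9420, (D,hash)→10720, (B,merge)→27470, (D,nl)→151420, (B,nl)→302120; best=6520 via (B,hash)
  {ABC}: card=2400; try (C,hash)→2200, (B,hash)→3680, (C,merge)→4700, (C,nl_idx)→5620, (B,merge)→9030, (C,nl)→13420 …(+1); best=2200 via (C,hash)
  {ABCD}: card=60000; try (D,hash)→13600, (C,hash)→14500, (B,hash)→23000, (D,merge)→38400, (C,nl_idx)→111520, (C,merge)→111800 …(+4); best=13600 via (D,hash)

13600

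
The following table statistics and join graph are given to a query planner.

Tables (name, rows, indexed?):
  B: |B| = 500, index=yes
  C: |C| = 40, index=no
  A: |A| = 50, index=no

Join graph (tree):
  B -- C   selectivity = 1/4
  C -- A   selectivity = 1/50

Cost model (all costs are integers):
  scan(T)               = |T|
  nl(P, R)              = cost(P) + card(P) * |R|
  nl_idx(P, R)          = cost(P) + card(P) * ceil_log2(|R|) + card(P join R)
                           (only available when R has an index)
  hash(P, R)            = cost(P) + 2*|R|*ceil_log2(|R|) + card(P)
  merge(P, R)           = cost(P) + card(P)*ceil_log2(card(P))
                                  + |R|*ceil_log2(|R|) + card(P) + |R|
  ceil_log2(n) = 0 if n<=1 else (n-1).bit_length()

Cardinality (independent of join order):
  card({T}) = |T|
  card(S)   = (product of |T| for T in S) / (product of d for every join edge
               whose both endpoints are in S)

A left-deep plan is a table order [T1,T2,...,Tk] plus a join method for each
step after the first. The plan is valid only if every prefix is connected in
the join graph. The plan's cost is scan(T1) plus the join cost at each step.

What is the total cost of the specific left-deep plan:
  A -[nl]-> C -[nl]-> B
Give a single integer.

step 1: scan A: cost=50, card=50
step 2: join C via nl
    card(P join C) = 50*40/(50) = 40
    cost = 50 + 50*40 = 2050
step 3: join B via nl
    card(P join B) = 40*500/(4) = 5000
    cost = 2050 + 40*500 = 22050

22050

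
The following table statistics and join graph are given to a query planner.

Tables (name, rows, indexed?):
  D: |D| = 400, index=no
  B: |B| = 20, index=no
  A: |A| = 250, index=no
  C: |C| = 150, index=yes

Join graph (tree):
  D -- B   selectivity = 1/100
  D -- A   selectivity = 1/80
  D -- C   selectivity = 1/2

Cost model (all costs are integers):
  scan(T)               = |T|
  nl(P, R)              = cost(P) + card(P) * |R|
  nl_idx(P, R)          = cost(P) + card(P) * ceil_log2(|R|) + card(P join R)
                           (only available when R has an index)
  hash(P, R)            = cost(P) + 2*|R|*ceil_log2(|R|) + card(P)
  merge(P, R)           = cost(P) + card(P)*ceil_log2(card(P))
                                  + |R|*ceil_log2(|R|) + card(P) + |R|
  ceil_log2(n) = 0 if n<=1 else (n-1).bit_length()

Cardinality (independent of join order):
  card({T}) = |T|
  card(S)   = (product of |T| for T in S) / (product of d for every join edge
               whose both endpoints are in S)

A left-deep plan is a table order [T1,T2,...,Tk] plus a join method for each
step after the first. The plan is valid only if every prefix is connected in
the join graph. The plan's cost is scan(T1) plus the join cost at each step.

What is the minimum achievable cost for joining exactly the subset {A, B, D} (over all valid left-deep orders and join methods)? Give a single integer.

Selinger DP over subsets of {A,B,D}:
  {D}: scan cost=400, card=400
  {B}: scan cost=20, card=20
  {A}: scan cost=250, card=250
  {BD}: card=80; try (B,hash)→1000, (D,merge)→4140, (B,merge)→4520, (D,hash)→7240, (D,nl)→8020, (B,nl)→8400; best=1000 via (B,hash)
  {AD}: card=1250; try (A,hash)→4800, (D,merge)→6500, (A,merge)→6650, (D,hash)→7700, (D,nl)→100250, (A,nl)→100400; best=4800 via (A,hash)
  {ABD}: card=250; try (A,merge)→3890, (A,hash)→5080, (B,hash)→6250, (B,merge)→19920, (A,nl)→21000, (B,nl)→29800; best=3890 via (A,merge)

3890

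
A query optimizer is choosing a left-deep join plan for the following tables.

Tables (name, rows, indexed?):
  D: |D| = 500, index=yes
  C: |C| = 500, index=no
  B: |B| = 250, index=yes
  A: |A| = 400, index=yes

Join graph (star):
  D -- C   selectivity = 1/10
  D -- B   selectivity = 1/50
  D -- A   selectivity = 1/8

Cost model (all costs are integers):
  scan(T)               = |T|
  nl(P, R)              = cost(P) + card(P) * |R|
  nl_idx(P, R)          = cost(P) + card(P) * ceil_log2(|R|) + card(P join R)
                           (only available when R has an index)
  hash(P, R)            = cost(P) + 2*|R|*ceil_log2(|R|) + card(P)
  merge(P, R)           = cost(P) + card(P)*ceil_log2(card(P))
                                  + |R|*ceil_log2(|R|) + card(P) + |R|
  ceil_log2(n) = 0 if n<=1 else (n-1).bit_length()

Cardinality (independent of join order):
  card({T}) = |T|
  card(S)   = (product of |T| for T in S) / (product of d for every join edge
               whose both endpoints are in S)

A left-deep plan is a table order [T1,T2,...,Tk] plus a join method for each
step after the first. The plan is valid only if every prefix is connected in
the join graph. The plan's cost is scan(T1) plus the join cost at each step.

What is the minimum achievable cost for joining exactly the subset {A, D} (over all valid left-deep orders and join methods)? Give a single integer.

Selinger DP over subsets of {A,D}:
  {D}: scan cost=500, card=500
  {A}: scan cost=400, card=400
  {AD}: card=25000; try (A,hash)→8200, (D,merge)→9400, (A,merge)→9500, (D,hash)→9800, (D,nl_idx)→29000, (A,nl_idx)→30000 …(+2); best=8200 via (A,hash)

8200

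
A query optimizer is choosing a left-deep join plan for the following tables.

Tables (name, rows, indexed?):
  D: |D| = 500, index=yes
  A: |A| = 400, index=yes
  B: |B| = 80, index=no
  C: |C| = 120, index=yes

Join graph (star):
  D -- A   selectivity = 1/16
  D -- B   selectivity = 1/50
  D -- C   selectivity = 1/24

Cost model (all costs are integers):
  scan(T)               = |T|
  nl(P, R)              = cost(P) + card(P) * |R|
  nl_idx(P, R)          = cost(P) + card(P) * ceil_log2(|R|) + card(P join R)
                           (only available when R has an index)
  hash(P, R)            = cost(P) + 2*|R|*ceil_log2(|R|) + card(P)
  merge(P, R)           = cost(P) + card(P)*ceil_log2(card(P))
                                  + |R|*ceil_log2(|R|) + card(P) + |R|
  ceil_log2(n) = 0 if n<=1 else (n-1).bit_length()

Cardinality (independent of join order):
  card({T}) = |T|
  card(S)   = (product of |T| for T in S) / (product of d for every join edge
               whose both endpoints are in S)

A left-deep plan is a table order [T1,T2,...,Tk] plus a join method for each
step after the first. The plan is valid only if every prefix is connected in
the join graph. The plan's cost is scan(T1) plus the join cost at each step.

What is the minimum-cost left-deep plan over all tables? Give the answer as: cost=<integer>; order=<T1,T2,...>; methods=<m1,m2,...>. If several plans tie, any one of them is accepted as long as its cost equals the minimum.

Selinger DP (subsets sized 1..n):
  {D}: scan cost=500, card=500
  {A}: scan cost=400, card=400
  {B}: scan cost=80, card=80
  {C}: scan cost=120, card=120
  {AD}: card=12500; try (A,hash)→8200, (D,merge)→9400, (A,merge)→9500, (D,hash)→9800, (D,nl_idx)→16500, (A,nl_idx)→17500 …(+2); best=8200 via (A,hash)
  {BD}: card=800; try (D,nl_idx)→1600, (B,hash)→2120, (D,merge)→5720, (B,merge)→6140, (D,hash)→9160, (D,nl)→40080 …(+1); best=1600 via (D,nl_idx)
  {CD}: card=2500; try (C,hash)→2680, (D,nl_idx)→3700, (D,merge)→6080, (C,merge)→6460, (C,nl_idx)→6500, (D,hash)→9240 …(+2); best=2680 via (C,hash)
  {ABD}: card=20000; try (A,hash)→9600, (A,merge)→14400, (B,hash)→21820, (A,nl_idx)→28800, (B,merge)→196340, (A,nl)→321600 …(+1); best=9600 via (A,hash)
  {ACD}: card=62500; try (A,hash)→12380, (C,hash)→22380, (A,merge)→39180, (A,nl_idx)→87680, (C,nl_idx)→158200, (C,merge)→196660 …(+2); best=12380 via (A,hash)
  {BCD}: card=4000; try (C,hash)→4080, (B,hash)→6300, (C,nl_idx)→11200, (C,merge)→11360, (B,merge)→35820, (C,nl)→97600 …(+1); best=4080 via (C,hash)
  {ABCD}: card=100000; try (A,hash)→15280, (C,hash)→31280, (A,merge)→60080, (B,hash)→76000, (A,nl_idx)→140080, (C,nl_idx)→249600 …(+5); best=15280 via (A,hash)

cost=15280; order=B,D,C,A; methods=nl_idx,hash,hash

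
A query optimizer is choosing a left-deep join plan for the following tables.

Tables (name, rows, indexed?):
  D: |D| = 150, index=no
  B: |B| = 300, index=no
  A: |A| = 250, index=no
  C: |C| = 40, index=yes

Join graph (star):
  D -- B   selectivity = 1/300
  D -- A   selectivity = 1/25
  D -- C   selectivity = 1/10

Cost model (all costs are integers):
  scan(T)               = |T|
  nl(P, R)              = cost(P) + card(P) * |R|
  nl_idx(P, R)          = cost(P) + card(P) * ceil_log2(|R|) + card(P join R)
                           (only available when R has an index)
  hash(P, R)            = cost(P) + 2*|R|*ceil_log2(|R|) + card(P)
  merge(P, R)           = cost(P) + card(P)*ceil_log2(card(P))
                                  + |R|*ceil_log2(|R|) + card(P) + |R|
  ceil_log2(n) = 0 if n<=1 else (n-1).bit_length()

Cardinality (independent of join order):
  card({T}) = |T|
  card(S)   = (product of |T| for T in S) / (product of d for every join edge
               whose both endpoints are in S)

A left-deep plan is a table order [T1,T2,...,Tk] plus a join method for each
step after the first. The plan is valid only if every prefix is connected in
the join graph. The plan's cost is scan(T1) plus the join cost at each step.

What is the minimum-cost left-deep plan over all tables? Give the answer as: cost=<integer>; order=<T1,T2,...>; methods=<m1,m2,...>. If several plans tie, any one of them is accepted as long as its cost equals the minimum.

cost=8230; order=B,D,C,A; methods=hash,hash,hash

Selinger DP (subsets sized 1..n):
  {D}: scan cost=150, card=150
  {B}: scan cost=300, card=300
  {A}: scan cost=250, card=250
  {C}: scan cost=40, card=40
  {BD}: card=150; try (D,hash)→3000, (B,merge)→4500, (D,merge)→4650, (B,hash)→5700, (B,nl)→45150, (D,nl)→45300; best=3000 via (D,hash)
  {AD}: card=1500; try (D,hash)→2900, (A,merge)→3750, (D,merge)→3850, (A,hash)→4300, (A,nl)→37650, (D,nl)→37750; best=2900 via (D,hash)
  {CD}: card=600; try (C,hash)→780, (C,nl_idx)→1650, (D,merge)→1670, (C,merge)→1780, (D,hash)→2480, (D,nl)→6040 …(+1); best=780 via (C,hash)
  {ABD}: card=1500; try (A,merge)→6600, (A,hash)→7150, (B,hash)→9800, (B,merge)→23900, (A,nl)→40500, (B,nl)→452900; best=6600 via (A,merge)
  {BCD}: card=600; try (C,hash)→3630, (C,nl_idx)→4500, (C,merge)→4630, (B,hash)→6780, (C,nl)→9000, (B,merge)→10380 …(+1); best=3630 via (C,hash)
  {ACD}: card=6000; try (C,hash)→4880, (A,hash)→5380, (A,merge)→9630, (C,nl_idx)→17900, (C,merge)→21180, (C,nl)→62900 …(+1); best=4880 via (C,hash)
  {ABCD}: card=6000; try (A,hash)→8230, (C,hash)→8580, (A,merge)→12480, (B,hash)→16280, (C,nl_idx)→21600, (C,merge)→24880 …(+4); best=8230 via (A,hash)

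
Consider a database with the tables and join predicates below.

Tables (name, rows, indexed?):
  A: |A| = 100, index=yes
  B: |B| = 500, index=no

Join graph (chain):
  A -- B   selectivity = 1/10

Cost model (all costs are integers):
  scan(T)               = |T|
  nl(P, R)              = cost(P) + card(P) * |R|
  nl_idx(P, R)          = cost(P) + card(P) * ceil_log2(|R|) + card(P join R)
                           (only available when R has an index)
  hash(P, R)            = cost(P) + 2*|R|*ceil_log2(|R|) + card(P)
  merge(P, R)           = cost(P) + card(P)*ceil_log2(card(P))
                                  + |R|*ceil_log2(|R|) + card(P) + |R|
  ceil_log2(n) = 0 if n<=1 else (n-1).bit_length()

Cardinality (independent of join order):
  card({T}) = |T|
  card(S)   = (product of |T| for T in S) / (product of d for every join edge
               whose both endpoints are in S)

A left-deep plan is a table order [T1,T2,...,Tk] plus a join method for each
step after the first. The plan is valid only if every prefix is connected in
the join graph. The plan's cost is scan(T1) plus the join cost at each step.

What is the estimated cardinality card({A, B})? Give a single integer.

5000

Tables in S: A(100), B(500)
Edges inside S: A-B(d=10)
numerator = 100 * 500 = 50000
denominator = 10 = 10
card(S) = 50000 / 10 = 5000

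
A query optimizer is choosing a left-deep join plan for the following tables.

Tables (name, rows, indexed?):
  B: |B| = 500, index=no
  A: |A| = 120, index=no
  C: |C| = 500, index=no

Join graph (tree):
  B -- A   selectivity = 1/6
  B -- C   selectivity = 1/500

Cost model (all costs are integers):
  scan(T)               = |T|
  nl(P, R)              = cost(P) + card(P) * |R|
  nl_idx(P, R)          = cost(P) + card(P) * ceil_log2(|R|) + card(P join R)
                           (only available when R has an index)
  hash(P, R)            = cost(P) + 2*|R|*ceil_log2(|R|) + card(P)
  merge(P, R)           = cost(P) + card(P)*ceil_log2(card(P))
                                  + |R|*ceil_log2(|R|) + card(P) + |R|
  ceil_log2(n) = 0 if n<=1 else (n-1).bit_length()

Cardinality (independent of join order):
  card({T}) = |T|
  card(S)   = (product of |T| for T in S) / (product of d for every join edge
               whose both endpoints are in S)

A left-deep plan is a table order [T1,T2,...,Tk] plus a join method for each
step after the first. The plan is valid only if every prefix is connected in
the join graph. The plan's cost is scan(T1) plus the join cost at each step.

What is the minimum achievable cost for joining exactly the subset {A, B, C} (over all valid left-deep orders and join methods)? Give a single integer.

12180

Selinger DP over subsets of {A,B,C}:
  {B}: scan cost=500, card=500
  {A}: scan cost=120, card=120
  {C}: scan cost=500, card=500
  {AB}: card=10000; try (A,hash)→2680, (B,merge)→6080, (A,merge)→6460, (B,hash)→9240, (B,nl)→60120, (A,nl)→60500; best=2680 via (A,hash)
  {BC}: card=500; try (C,hash)→10000, (B,hash)→10000, (C,merge)→10500, (B,merge)→10500, (C,nl)→250500, (B,nl)→250500; best=10000 via (C,hash)
  {ABC}: card=10000; try (A,hash)→12180, (A,merge)→15960, (C,hash)→21680, (A,nl)→70000, (C,merge)→157680, (C,nl)→5002680; best=12180 via (A,hash)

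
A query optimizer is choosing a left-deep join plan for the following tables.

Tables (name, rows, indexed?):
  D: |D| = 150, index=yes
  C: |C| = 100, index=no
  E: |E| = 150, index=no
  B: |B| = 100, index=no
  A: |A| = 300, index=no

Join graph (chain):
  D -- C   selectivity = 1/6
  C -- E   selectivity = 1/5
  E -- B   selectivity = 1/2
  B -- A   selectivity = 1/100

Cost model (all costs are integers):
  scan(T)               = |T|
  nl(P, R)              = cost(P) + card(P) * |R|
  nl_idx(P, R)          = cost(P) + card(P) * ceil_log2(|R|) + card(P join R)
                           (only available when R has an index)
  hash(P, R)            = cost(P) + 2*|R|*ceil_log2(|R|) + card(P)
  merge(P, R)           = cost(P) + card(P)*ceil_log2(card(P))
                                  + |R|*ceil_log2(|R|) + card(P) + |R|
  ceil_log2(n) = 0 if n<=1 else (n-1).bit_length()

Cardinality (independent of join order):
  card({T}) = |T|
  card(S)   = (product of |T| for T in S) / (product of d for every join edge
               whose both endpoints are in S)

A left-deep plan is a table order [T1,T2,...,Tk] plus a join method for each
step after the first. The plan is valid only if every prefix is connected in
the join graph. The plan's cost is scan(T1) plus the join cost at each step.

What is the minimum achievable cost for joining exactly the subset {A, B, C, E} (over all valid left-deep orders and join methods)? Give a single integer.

28600

Selinger DP over subsets of {A,B,C,E}:
  {C}: scan cost=100, card=100
  {E}: scan cost=150, card=150
  {B}: scan cost=100, card=100
  {A}: scan cost=300, card=300
  {CE}: card=3000; try (C,hash)→1700, (E,merge)→2250, (C,merge)→2300, (E,hash)→2600, (E,nl)→15100, (C,nl)→15150; best=1700 via (C,hash)
  {BE}: card=7500; try (B,hash)→1700, (E,merge)→2250, (B,merge)→2300, (E,hash)→2600, (E,nl)→15100, (B,nl)→15150; best=1700 via (B,hash)
  {AB}: card=300; try (B,hash)→2000, (A,merge)→3900, (B,merge)→4100, (A,hash)→5600, (A,nl)→30100, (B,nl)→30300; best=2000 via (B,hash)
  {BCE}: card=150000; try (B,hash)→6100, (C,hash)→10600, (B,merge)→41500, (C,merge)→107500, (B,nl)→301700, (C,nl)→751700; best=6100 via (B,hash)
  {ABE}: card=22500; try (E,hash)→4700, (E,merge)→6350, (A,hash)→14600, (E,nl)→47000, (A,merge)→109700, (A,nl)→2251700; best=4700 via (E,hash)
  {ABCE}: card=450000; try (C,hash)→28600, (A,hash)→161500, (C,merge)→365500, (C,nl)→2254700, (A,merge)→2859100, (A,nl)→45006100; best=28600 via (C,hash)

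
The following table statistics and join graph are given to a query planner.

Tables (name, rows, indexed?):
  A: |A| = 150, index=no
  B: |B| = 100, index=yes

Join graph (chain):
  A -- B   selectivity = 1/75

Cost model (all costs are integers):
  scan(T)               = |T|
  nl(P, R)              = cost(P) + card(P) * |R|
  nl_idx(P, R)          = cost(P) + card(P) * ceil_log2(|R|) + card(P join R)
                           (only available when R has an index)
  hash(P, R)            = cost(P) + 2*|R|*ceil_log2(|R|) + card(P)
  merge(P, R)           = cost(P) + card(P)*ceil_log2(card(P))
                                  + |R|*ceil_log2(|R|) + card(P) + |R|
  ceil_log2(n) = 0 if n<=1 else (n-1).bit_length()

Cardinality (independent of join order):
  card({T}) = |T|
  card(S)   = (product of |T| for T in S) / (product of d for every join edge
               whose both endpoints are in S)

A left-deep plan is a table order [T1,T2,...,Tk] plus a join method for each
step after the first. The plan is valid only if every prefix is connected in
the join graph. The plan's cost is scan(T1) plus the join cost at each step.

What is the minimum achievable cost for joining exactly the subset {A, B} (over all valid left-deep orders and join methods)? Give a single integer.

Selinger DP over subsets of {A,B}:
  {A}: scan cost=150, card=150
  {B}: scan cost=100, card=100
  {AB}: card=200; try (B,nl_idx)→1400, (B,hash)→1700, (A,merge)→2250, (B,merge)→2300, (A,hash)→2600, (A,nl)→15100 …(+1); best=1400 via (B,nl_idx)

1400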